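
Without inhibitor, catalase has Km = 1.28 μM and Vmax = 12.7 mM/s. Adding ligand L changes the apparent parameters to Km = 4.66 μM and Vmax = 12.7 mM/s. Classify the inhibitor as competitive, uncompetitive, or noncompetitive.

competitive

Km increases (1.28 → 4.66 μM) while Vmax is unchanged — the hallmark of competitive inhibition.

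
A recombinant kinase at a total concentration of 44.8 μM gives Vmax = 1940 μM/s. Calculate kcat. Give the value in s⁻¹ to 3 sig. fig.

kcat = Vmax/[E]total = 1940 μM/s / 44.8 μM = 43.3 s⁻¹.

43.3 s⁻¹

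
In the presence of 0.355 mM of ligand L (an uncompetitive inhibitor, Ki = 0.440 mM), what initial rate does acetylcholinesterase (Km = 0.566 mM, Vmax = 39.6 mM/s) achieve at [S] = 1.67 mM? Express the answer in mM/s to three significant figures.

α = 1 + [I]/Ki = 1 + 0.355/0.440 = 1.807.
For an uncompetitive inhibitor, both parameters are divided by α, giving Vmax/α and Km/α: Km,app = 0.313 mM, Vmax,app = 21.9 mM/s.
v = Vmax,app·[S]/(Km,app + [S]) = 21.9 × 1.67/(0.313 + 1.67) = 18.5 mM/s.

18.5 mM/s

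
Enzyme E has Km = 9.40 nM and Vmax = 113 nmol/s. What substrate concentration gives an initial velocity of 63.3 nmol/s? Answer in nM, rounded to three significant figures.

The required fractional saturation is v/Vmax = 63.3/113 = 0.5602.
Then [S]/(Km+[S]) = 0.5602 ⇒ [S] = 9.40 × 0.5602/(1 − 0.5602) = 12.0 nM.

12.0 nM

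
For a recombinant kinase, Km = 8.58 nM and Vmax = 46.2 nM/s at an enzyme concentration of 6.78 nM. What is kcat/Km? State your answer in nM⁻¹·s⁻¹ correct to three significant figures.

0.794 nM⁻¹·s⁻¹

kcat = Vmax/[E]total = 46.2/6.78 = 6.81 s⁻¹.
kcat/Km = 6.81/8.58 = 0.794 nM⁻¹·s⁻¹.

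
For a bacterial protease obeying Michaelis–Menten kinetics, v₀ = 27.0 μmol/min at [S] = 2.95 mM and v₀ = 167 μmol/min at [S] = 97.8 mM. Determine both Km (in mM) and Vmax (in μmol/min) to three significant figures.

In reciprocal form, 1/v = (Km/Vmax)·(1/[S]) + 1/Vmax. The two points give (1/[S], 1/v) = (0.3390, 0.03704) and (0.01022, 0.005988).
Slope = (0.03704 − 0.005988)/(0.3390 − 0.01022) = 0.09444; intercept = 0.03704 − 0.09444×0.3390 = 0.005022.
Vmax = 1/intercept = 199 μmol/min; Km = slope × Vmax = 0.09444 × 199 = 18.8 mM.

Km = 18.8 mM; Vmax = 199 μmol/min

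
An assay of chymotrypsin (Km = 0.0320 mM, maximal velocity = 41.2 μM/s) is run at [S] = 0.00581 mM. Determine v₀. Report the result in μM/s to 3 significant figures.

6.33 μM/s

[S]/(Km+[S]) = 0.00581/0.03781 = 0.1537, the fractional saturation.
v = 0.1537 × Vmax = 0.1537 × 41.2 = 6.33 μM/s.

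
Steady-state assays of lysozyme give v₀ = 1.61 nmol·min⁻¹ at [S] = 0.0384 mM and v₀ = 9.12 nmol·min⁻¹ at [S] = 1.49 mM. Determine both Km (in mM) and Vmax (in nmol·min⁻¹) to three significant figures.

Km = 0.210 mM; Vmax = 10.4 nmol·min⁻¹

In reciprocal form, 1/v = (Km/Vmax)·(1/[S]) + 1/Vmax. The two points give (1/[S], 1/v) = (26.04, 0.6211) and (0.6711, 0.1096).
Slope = (0.6211 − 0.1096)/(26.04 − 0.6711) = 0.02016; intercept = 0.6211 − 0.02016×26.04 = 0.09612.
Vmax = 1/intercept = 10.4 nmol·min⁻¹; Km = slope × Vmax = 0.02016 × 10.4 = 0.210 mM.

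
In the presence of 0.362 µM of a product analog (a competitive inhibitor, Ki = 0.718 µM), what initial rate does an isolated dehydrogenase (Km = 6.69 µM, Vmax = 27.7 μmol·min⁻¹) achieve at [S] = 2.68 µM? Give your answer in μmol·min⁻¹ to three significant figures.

With α = 1 + [I]/Ki = 1 + 0.362/0.718 = 1.504, the competitive rate law is v = Vmax[S] / (αKm + [S]).
v = 27.7×2.68 / (1.504×6.69 + 2.68) = 74.24/12.74 = 5.83 μmol·min⁻¹.

5.83 μmol·min⁻¹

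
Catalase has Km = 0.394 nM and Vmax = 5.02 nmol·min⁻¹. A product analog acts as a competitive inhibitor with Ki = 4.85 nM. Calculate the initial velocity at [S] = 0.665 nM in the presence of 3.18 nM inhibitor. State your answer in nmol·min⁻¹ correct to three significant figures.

With α = 1 + [I]/Ki = 1 + 3.18/4.85 = 1.656, the competitive rate law is v = Vmax[S] / (αKm + [S]).
v = 5.02×0.665 / (1.656×0.394 + 0.665) = 3.338/1.317 = 2.53 nmol·min⁻¹.

2.53 nmol·min⁻¹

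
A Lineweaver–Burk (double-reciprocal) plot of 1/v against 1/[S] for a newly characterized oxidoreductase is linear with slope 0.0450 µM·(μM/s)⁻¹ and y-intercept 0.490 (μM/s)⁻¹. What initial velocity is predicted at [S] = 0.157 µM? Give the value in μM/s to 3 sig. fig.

The y-intercept is 1/Vmax, so Vmax = 1/0.490 = 2.04 μM/s.
The slope is Km/Vmax, so Km = 0.0450 × 2.04 = 0.0918 µM.
Then v = 2.04 × 0.157/(0.0918 + 0.157) = 1.29 μM/s.

1.29 μM/s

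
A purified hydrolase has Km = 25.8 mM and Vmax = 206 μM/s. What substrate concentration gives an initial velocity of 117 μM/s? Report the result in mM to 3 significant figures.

33.9 mM

Rearranging v = Vmax[S]/(Km+[S]) gives [S] = Km·v/(Vmax − v).
[S] = 25.8 × 117 / (206 − 117) = 3019/89.00 = 33.9 mM.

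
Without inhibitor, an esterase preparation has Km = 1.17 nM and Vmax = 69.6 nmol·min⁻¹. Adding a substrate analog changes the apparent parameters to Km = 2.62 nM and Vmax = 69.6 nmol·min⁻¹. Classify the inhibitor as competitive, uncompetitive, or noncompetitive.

competitive

Km increases (1.17 → 2.62 nM) while Vmax is unchanged — the hallmark of competitive inhibition.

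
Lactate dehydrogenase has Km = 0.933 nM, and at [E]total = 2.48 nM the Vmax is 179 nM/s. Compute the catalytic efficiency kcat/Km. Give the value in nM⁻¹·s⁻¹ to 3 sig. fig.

kcat = Vmax/[E]total = 179/2.48 = 72.2 s⁻¹.
kcat/Km = 72.2/0.933 = 77.4 nM⁻¹·s⁻¹.

77.4 nM⁻¹·s⁻¹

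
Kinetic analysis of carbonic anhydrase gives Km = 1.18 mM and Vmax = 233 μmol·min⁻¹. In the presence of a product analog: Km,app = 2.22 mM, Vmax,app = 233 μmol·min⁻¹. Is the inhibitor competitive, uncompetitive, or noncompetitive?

competitive

Km increases (1.18 → 2.22 mM) while Vmax is unchanged — the hallmark of competitive inhibition.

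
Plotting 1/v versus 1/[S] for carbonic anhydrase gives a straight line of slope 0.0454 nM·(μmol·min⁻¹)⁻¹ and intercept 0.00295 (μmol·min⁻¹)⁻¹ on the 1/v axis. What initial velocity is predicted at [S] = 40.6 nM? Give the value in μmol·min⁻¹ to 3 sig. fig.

The y-intercept is 1/Vmax, so Vmax = 1/0.00295 = 339 μmol·min⁻¹.
The slope is Km/Vmax, so Km = 0.0454 × 339 = 15.4 nM.
Then v = 339 × 40.6/(15.4 + 40.6) = 246 μmol·min⁻¹.

246 μmol·min⁻¹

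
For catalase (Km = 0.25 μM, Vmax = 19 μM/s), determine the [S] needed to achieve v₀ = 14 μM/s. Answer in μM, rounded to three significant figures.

0.700 μM

Rearranging v = Vmax[S]/(Km+[S]) gives [S] = Km·v/(Vmax − v).
[S] = 0.25 × 14 / (19 − 14) = 3.500/5.000 = 0.700 μM.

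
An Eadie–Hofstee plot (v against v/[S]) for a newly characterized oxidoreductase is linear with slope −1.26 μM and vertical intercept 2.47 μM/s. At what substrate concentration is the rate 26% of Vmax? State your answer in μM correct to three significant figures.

0.443 μM

The Eadie–Hofstee slope gives Km = 1.26 μM (slope = −Km).
v/Vmax = [S]/(Km+[S]) = 0.26 ⇒ [S] = Km·0.26/(1−0.26) = 1.26 × 0.3514 = 0.443 μM.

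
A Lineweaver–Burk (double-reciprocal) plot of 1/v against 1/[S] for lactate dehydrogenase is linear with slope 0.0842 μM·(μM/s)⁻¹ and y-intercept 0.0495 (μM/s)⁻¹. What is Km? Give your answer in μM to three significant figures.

y-intercept = 1/Vmax ⇒ Vmax = 20.2 μM/s; slope = Km/Vmax ⇒ Km = slope × Vmax.
Km = 0.0842 × 20.2 = 1.70 μM.

1.70 μM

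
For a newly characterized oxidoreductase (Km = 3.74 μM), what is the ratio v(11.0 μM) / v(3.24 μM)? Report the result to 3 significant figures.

1.61

The fractional saturations are [S]/(Km+[S]) = 3.24/6.980 = 0.4642 and 11.0/14.74 = 0.7463.
v₂/v₁ is just their ratio: 0.7463/0.4642 = 1.61.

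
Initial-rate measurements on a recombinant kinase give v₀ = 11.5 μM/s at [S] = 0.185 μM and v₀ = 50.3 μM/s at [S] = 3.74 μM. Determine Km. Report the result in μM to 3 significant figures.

In reciprocal form, 1/v = (Km/Vmax)·(1/[S]) + 1/Vmax. The two points give (1/[S], 1/v) = (5.405, 0.08696) and (0.2674, 0.01988).
Slope = (0.08696 − 0.01988)/(5.405 − 0.2674) = 0.01305; intercept = 0.08696 − 0.01305×5.405 = 0.01639.
Vmax = 1/intercept = 61.0 μM/s; Km = slope × Vmax = 0.01305 × 61.0 = 0.797 μM.

0.797 μM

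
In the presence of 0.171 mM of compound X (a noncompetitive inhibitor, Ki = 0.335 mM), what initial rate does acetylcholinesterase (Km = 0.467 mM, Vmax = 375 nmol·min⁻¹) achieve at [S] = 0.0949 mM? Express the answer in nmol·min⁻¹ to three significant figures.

41.9 nmol·min⁻¹

α = 1 + [I]/Ki = 1 + 0.171/0.335 = 1.510.
For a noncompetitive inhibitor, Vmax is reduced to Vmax/α while Km is unchanged: Km,app = 0.467 mM, Vmax,app = 248 nmol·min⁻¹.
v = Vmax,app·[S]/(Km,app + [S]) = 248 × 0.0949/(0.467 + 0.0949) = 41.9 nmol·min⁻¹.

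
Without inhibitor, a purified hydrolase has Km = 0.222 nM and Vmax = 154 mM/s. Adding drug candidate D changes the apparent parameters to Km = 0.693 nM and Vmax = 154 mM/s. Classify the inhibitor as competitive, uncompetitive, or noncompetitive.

competitive

Km increases (0.222 → 0.693 nM) while Vmax is unchanged — the hallmark of competitive inhibition.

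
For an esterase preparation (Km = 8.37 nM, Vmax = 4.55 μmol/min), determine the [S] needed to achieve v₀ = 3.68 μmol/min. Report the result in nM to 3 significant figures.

35.4 nM

Rearranging v = Vmax[S]/(Km+[S]) gives [S] = Km·v/(Vmax − v).
[S] = 8.37 × 3.68 / (4.55 − 3.68) = 30.80/0.8700 = 35.4 nM.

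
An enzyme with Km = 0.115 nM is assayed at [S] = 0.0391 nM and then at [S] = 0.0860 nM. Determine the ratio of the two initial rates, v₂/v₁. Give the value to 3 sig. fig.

The fractional saturations are [S]/(Km+[S]) = 0.0391/0.1541 = 0.2537 and 0.0860/0.2010 = 0.4279.
v₂/v₁ is just their ratio: 0.4279/0.2537 = 1.69.

1.69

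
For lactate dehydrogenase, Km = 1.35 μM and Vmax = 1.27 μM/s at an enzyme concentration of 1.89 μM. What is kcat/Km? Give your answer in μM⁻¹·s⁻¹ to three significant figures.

kcat = Vmax/[E]total = 1.27/1.89 = 0.672 s⁻¹.
kcat/Km = 0.672/1.35 = 0.498 μM⁻¹·s⁻¹.

0.498 μM⁻¹·s⁻¹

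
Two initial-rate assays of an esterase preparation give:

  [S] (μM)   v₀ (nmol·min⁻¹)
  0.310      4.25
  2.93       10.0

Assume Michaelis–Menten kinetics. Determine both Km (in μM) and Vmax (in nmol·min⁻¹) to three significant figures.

In reciprocal form, 1/v = (Km/Vmax)·(1/[S]) + 1/Vmax. The two points give (1/[S], 1/v) = (3.226, 0.2353) and (0.3413, 0.1000).
Slope = (0.2353 − 0.1000)/(3.226 − 0.3413) = 0.04690; intercept = 0.2353 − 0.04690×3.226 = 0.08399.
Vmax = 1/intercept = 11.9 nmol·min⁻¹; Km = slope × Vmax = 0.04690 × 11.9 = 0.558 μM.

Km = 0.558 μM; Vmax = 11.9 nmol·min⁻¹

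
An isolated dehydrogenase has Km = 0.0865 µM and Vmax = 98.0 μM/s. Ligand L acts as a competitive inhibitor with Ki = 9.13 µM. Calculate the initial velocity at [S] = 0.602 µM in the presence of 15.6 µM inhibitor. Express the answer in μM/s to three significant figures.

70.5 μM/s

α = 1 + [I]/Ki = 1 + 15.6/9.13 = 2.709.
For a competitive inhibitor, Vmax is unchanged and the apparent Km becomes α·Km: Km,app = 0.234 µM, Vmax,app = 98.0 μM/s.
v = Vmax,app·[S]/(Km,app + [S]) = 98.0 × 0.602/(0.234 + 0.602) = 70.5 μM/s.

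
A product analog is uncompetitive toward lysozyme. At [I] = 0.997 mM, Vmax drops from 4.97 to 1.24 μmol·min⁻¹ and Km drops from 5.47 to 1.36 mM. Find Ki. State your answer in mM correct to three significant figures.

Uncompetitive: Vmax,app = Vmax/α (and Km,app = Km/α) with α = 1 + [I]/Ki.
α = Vmax/Vmax,app = 4.97/1.24 = 4.008.
Ki = [I]/(α − 1) = 0.997/3.008 = 0.331 mM.

0.331 mM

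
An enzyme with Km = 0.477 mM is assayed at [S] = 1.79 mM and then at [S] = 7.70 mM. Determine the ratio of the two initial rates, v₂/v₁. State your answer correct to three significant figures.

Since Vmax cancels, v₂/v₁ = [S]₂(Km+[S]₁) / [S]₁(Km+[S]₂).
= 7.70×(0.477+1.79) / (1.79×(0.477+7.70)) = 17.46/14.64 = 1.19.

1.19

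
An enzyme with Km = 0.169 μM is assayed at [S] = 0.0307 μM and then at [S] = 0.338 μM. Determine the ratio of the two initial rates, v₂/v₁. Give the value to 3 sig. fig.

4.34

The fractional saturations are [S]/(Km+[S]) = 0.0307/0.1997 = 0.1537 and 0.338/0.5070 = 0.6667.
v₂/v₁ is just their ratio: 0.6667/0.1537 = 4.34.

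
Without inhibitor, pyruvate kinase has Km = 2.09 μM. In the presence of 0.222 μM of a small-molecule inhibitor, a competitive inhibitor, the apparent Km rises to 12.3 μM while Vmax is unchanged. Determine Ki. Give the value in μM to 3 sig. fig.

Competitive: Km,app = α·Km with α = 1 + [I]/Ki.
α = Km,app/Km = 12.3/2.09 = 5.885.
Ki = [I]/(α − 1) = 0.222/4.885 = 0.0454 μM.

0.0454 μM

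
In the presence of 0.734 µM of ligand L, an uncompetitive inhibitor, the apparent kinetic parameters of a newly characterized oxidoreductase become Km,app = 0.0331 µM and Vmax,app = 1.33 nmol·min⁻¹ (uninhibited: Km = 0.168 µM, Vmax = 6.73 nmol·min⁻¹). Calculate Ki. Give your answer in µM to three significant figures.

Uncompetitive: Vmax,app = Vmax/α (and Km,app = Km/α) with α = 1 + [I]/Ki.
α = Vmax/Vmax,app = 6.73/1.33 = 5.060.
Since α = 1 + [I]/Ki, [I]/Ki = 5.060 − 1 = 4.060 and Ki = 0.734/4.060 = 0.181 µM.

0.181 µM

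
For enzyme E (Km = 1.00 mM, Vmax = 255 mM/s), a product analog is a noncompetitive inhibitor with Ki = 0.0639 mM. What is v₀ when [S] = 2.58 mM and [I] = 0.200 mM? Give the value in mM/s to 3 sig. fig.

With α = 1 + [I]/Ki = 1 + 0.200/0.0639 = 4.130, the noncompetitive rate law is v = (Vmax/α)·[S] / (Km + [S]).
v = (255/4.130)×2.58 / (1.00 + 2.58) = 159.3/3.580 = 44.5 mM/s.

44.5 mM/s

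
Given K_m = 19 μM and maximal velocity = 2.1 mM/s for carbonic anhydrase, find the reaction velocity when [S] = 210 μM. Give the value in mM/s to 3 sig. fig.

[S]/(Km+[S]) = 210/229.0 = 0.9170, the fractional saturation.
v = 0.9170 × Vmax = 0.9170 × 2.1 = 1.93 mM/s.

1.93 mM/s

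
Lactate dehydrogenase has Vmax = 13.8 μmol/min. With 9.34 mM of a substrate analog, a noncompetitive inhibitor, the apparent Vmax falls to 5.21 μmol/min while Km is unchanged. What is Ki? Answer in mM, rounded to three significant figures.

5.66 mM

Noncompetitive: Vmax,app = Vmax/α with α = 1 + [I]/Ki.
α = Vmax/Vmax,app = 13.8/5.21 = 2.649.
Ki = [I]/(α − 1) = 9.34/1.649 = 5.66 mM.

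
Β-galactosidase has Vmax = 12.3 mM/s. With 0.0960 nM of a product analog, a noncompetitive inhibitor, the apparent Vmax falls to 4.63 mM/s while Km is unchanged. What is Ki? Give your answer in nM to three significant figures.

Noncompetitive: Vmax,app = Vmax/α with α = 1 + [I]/Ki.
α = Vmax/Vmax,app = 12.3/4.63 = 2.657.
Since α = 1 + [I]/Ki, [I]/Ki = 2.657 − 1 = 1.657 and Ki = 0.0960/1.657 = 0.0580 nM.

0.0580 nM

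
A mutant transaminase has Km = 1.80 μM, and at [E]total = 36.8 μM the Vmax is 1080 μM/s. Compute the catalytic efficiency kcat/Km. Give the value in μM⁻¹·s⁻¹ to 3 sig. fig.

16.3 μM⁻¹·s⁻¹

kcat = Vmax/[E]total = 1080/36.8 = 29.3 s⁻¹.
kcat/Km = 29.3/1.80 = 16.3 μM⁻¹·s⁻¹.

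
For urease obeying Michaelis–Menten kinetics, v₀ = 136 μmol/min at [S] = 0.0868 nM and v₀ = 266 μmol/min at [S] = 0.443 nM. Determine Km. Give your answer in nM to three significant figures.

0.135 nM

From v = Vmax[S]/(Km+[S]), each point gives Vmax = v(Km+[S])/[S].
Equating: 136(Km+0.0868)/0.0868 = 266(Km+0.443)/0.443.
1567·Km + 136 = 600.5·Km + 266, so (1567 − 600.5)·Km = 266 − 136.
Km = 130.0/966.4 = 0.135 nM; then Vmax = 136(0.135+0.0868)/0.0868 = 347 μmol/min.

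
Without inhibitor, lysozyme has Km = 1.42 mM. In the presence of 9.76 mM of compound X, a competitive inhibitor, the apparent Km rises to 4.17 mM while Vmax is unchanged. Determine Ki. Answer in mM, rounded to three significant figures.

Competitive: Km,app = α·Km with α = 1 + [I]/Ki.
α = Km,app/Km = 4.17/1.42 = 2.937.
Ki = [I]/(α − 1) = 9.76/1.937 = 5.04 mM.

5.04 mM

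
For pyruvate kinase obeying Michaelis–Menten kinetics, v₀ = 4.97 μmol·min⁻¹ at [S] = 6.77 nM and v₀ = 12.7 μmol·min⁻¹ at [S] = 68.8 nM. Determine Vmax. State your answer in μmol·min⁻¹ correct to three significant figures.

In reciprocal form, 1/v = (Km/Vmax)·(1/[S]) + 1/Vmax. The two points give (1/[S], 1/v) = (0.1477, 0.2012) and (0.01453, 0.07874).
Slope = (0.2012 − 0.07874)/(0.1477 − 0.01453) = 0.9196; intercept = 0.2012 − 0.9196×0.1477 = 0.06537.
Vmax = 1/intercept = 15.3 μmol·min⁻¹; Km = slope × Vmax = 0.9196 × 15.3 = 14.1 nM.

15.3 μmol·min⁻¹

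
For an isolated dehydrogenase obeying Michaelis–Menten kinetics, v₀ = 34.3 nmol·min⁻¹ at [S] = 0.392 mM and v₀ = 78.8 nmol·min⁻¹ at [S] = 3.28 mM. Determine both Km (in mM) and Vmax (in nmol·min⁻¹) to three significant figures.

Km = 0.701 mM; Vmax = 95.6 nmol·min⁻¹

From v = Vmax[S]/(Km+[S]), each point gives Vmax = v(Km+[S])/[S].
Equating: 34.3(Km+0.392)/0.392 = 78.8(Km+3.28)/3.28.
87.50·Km + 34.3 = 24.02·Km + 78.8, so (87.50 − 24.02)·Km = 78.8 − 34.3.
Km = 44.50/63.48 = 0.701 mM; then Vmax = 34.3(0.701+0.392)/0.392 = 95.6 nmol·min⁻¹.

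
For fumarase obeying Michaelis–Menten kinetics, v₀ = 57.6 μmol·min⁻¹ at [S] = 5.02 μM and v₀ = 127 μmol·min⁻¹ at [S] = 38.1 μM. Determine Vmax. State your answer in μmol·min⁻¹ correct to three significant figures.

From v = Vmax[S]/(Km+[S]), each point gives Vmax = v(Km+[S])/[S].
Equating: 57.6(Km+5.02)/5.02 = 127(Km+38.1)/38.1.
11.47·Km + 57.6 = 3.333·Km + 127, so (11.47 − 3.333)·Km = 127 − 57.6.
Km = 69.40/8.141 = 8.52 μM; then Vmax = 57.6(8.52+5.02)/5.02 = 155 μmol·min⁻¹.

155 μmol·min⁻¹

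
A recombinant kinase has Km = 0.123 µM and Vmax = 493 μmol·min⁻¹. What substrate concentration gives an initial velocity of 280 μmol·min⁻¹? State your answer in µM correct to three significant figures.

Rearranging v = Vmax[S]/(Km+[S]) gives [S] = Km·v/(Vmax − v).
[S] = 0.123 × 280 / (493 − 280) = 34.44/213.0 = 0.162 µM.

0.162 µM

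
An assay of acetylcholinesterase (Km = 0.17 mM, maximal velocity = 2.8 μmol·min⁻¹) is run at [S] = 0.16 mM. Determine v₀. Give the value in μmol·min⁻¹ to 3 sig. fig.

1.36 μmol·min⁻¹

v = Vmax·[S]/(Km + [S]) = 2.8 × 0.16 / (0.17 + 0.16)
  = 0.4480 / 0.3300 = 1.36 μmol·min⁻¹.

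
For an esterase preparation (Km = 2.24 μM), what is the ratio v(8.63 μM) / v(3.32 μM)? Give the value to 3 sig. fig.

The fractional saturations are [S]/(Km+[S]) = 3.32/5.560 = 0.5971 and 8.63/10.87 = 0.7939.
v₂/v₁ is just their ratio: 0.7939/0.5971 = 1.33.

1.33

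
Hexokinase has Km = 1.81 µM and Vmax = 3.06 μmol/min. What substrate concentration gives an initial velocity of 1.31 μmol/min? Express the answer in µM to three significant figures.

1.35 µM

The required fractional saturation is v/Vmax = 1.31/3.06 = 0.4281.
Then [S]/(Km+[S]) = 0.4281 ⇒ [S] = 1.81 × 0.4281/(1 − 0.4281) = 1.35 µM.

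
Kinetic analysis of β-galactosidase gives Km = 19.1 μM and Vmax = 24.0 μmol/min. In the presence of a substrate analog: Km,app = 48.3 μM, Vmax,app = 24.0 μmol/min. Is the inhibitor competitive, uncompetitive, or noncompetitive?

Km increases (19.1 → 48.3 μM) while Vmax is unchanged — the hallmark of competitive inhibition.

competitive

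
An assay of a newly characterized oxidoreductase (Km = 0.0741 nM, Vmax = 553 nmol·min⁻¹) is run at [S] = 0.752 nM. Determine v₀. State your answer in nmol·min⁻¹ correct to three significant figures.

503 nmol·min⁻¹

v = Vmax·[S]/(Km + [S]) = 553 × 0.752 / (0.0741 + 0.752)
  = 415.9 / 0.8261 = 503 nmol·min⁻¹.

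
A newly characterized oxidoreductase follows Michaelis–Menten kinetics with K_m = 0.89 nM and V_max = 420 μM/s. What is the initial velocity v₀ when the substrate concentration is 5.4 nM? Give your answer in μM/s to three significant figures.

v = Vmax·[S]/(Km + [S]) = 420 × 5.4 / (0.89 + 5.4)
  = 2268 / 6.290 = 361 μM/s.

361 μM/s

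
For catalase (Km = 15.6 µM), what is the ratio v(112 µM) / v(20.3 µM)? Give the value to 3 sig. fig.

The fractional saturations are [S]/(Km+[S]) = 20.3/35.90 = 0.5655 and 112/127.6 = 0.8777.
v₂/v₁ is just their ratio: 0.8777/0.5655 = 1.55.

1.55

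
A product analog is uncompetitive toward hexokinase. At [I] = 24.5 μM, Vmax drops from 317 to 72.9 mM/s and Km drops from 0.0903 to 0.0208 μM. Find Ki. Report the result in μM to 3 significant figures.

Uncompetitive: Vmax,app = Vmax/α (and Km,app = Km/α) with α = 1 + [I]/Ki.
α = Vmax/Vmax,app = 317/72.9 = 4.348.
Ki = [I]/(α − 1) = 24.5/3.348 = 7.32 μM.

7.32 μM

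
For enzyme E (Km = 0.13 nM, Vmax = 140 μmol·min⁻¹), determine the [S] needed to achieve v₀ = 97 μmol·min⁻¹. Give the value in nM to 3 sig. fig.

Rearranging v = Vmax[S]/(Km+[S]) gives [S] = Km·v/(Vmax − v).
[S] = 0.13 × 97 / (140 − 97) = 12.61/43.00 = 0.293 nM.

0.293 nM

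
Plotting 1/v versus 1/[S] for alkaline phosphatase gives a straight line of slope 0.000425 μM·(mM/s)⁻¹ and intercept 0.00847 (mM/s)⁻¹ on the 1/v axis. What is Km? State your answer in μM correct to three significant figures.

0.0502 μM

y-intercept = 1/Vmax ⇒ Vmax = 118 mM/s; slope = Km/Vmax ⇒ Km = slope × Vmax.
Km = 0.000425 × 118 = 0.0502 μM.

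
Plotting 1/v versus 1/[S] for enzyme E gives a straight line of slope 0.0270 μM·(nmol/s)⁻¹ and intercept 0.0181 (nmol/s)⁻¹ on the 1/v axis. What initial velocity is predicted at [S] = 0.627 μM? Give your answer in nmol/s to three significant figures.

16.3 nmol/s

The y-intercept is 1/Vmax, so Vmax = 1/0.0181 = 55.2 nmol/s.
The slope is Km/Vmax, so Km = 0.0270 × 55.2 = 1.49 μM.
Then v = 55.2 × 0.627/(1.49 + 0.627) = 16.3 nmol/s.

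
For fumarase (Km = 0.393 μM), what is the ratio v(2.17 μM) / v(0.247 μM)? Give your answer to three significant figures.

The fractional saturations are [S]/(Km+[S]) = 0.247/0.6400 = 0.3859 and 2.17/2.563 = 0.8467.
v₂/v₁ is just their ratio: 0.8467/0.3859 = 2.19.

2.19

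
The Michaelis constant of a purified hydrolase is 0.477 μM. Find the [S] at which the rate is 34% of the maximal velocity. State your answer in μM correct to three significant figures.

0.246 μM

v/Vmax = [S]/(Km+[S]) = 0.34, so [S] = Km·0.34/(1 − 0.34) = 0.477 × 0.5152.
[S] = 0.246 μM.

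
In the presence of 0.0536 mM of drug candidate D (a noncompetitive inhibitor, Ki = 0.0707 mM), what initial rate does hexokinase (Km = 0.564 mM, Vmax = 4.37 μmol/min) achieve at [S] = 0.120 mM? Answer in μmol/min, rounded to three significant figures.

α = 1 + [I]/Ki = 1 + 0.0536/0.0707 = 1.758.
For a noncompetitive inhibitor, Vmax is reduced to Vmax/α while Km is unchanged: Km,app = 0.564 mM, Vmax,app = 2.49 μmol/min.
v = Vmax,app·[S]/(Km,app + [S]) = 2.49 × 0.120/(0.564 + 0.120) = 0.436 μmol/min.

0.436 μmol/min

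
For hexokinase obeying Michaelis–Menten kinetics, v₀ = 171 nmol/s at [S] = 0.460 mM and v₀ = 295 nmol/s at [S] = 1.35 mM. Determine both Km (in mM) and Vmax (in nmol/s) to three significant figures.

In reciprocal form, 1/v = (Km/Vmax)·(1/[S]) + 1/Vmax. The two points give (1/[S], 1/v) = (2.174, 0.005848) and (0.7407, 0.003390).
Slope = (0.005848 − 0.003390)/(2.174 − 0.7407) = 0.001715; intercept = 0.005848 − 0.001715×2.174 = 0.002119.
Vmax = 1/intercept = 472 nmol/s; Km = slope × Vmax = 0.001715 × 472 = 0.809 mM.

Km = 0.809 mM; Vmax = 472 nmol/s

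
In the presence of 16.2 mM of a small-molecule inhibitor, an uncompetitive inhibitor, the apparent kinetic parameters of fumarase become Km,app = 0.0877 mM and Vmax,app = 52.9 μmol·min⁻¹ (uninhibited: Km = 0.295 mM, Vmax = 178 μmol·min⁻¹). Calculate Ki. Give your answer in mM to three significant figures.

Uncompetitive: Vmax,app = Vmax/α (and Km,app = Km/α) with α = 1 + [I]/Ki.
α = Vmax/Vmax,app = 178/52.9 = 3.365.
Since α = 1 + [I]/Ki, [I]/Ki = 3.365 − 1 = 2.365 and Ki = 16.2/2.365 = 6.85 mM.

6.85 mM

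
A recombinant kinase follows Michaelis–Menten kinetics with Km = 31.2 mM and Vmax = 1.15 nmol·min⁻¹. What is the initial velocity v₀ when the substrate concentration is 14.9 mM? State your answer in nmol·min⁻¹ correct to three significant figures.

v = Vmax·[S]/(Km + [S]) = 1.15 × 14.9 / (31.2 + 14.9)
  = 17.13 / 46.10 = 0.372 nmol·min⁻¹.

0.372 nmol·min⁻¹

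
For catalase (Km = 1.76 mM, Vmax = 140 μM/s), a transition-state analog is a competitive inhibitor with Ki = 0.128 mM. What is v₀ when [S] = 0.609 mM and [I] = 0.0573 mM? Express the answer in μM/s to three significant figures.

α = 1 + [I]/Ki = 1 + 0.0573/0.128 = 1.448.
For a competitive inhibitor, Vmax is unchanged and the apparent Km becomes α·Km: Km,app = 2.55 mM, Vmax,app = 140 μM/s.
v = Vmax,app·[S]/(Km,app + [S]) = 140 × 0.609/(2.55 + 0.609) = 27.0 μM/s.

27.0 μM/s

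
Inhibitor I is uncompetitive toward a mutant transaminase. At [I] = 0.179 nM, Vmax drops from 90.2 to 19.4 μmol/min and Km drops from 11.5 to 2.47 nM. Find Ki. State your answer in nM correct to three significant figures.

0.0490 nM

Uncompetitive: Vmax,app = Vmax/α (and Km,app = Km/α) with α = 1 + [I]/Ki.
α = Vmax/Vmax,app = 90.2/19.4 = 4.649.
Since α = 1 + [I]/Ki, [I]/Ki = 4.649 − 1 = 3.649 and Ki = 0.179/3.649 = 0.0490 nM.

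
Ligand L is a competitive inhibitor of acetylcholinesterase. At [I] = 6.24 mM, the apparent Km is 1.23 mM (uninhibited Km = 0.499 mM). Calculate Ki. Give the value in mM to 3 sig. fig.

4.26 mM

Competitive: Km,app = α·Km with α = 1 + [I]/Ki.
α = Km,app/Km = 1.23/0.499 = 2.465.
Since α = 1 + [I]/Ki, [I]/Ki = 2.465 − 1 = 1.465 and Ki = 6.24/1.465 = 4.26 mM.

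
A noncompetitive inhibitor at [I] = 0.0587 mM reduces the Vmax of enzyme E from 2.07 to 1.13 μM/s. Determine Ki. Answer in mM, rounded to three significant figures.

0.0706 mM

Noncompetitive: Vmax,app = Vmax/α with α = 1 + [I]/Ki.
α = Vmax/Vmax,app = 2.07/1.13 = 1.832.
Ki = [I]/(α − 1) = 0.0587/0.8319 = 0.0706 mM.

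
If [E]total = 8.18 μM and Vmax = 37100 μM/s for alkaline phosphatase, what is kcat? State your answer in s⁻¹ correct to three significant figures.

4540 s⁻¹

kcat = Vmax/[E]total = 37100 μM/s / 8.18 μM = 4540 s⁻¹.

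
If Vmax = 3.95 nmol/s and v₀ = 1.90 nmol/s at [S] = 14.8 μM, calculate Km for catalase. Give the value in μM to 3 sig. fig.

16.0 μM

v/Vmax = 1.90/3.95 = 0.4810 = [S]/(Km+[S]).
So Km + [S] = [S]/0.4810 = 30.77 μM, giving Km = 30.77 − 14.8 = 16.0 μM.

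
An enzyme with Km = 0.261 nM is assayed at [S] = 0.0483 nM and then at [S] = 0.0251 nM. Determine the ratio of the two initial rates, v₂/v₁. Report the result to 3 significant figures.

The fractional saturations are [S]/(Km+[S]) = 0.0483/0.3093 = 0.1562 and 0.0251/0.2861 = 0.08773.
v₂/v₁ is just their ratio: 0.08773/0.1562 = 0.562.

0.562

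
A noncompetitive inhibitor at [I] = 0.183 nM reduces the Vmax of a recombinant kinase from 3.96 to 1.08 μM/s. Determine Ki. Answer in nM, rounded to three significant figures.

0.0686 nM

Noncompetitive: Vmax,app = Vmax/α with α = 1 + [I]/Ki.
α = Vmax/Vmax,app = 3.96/1.08 = 3.667.
Ki = [I]/(α − 1) = 0.183/2.667 = 0.0686 nM.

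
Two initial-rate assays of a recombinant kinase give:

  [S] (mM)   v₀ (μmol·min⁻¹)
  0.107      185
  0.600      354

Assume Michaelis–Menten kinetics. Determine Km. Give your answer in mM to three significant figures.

0.148 mM

In reciprocal form, 1/v = (Km/Vmax)·(1/[S]) + 1/Vmax. The two points give (1/[S], 1/v) = (9.346, 0.005405) and (1.667, 0.002825).
Slope = (0.005405 − 0.002825)/(9.346 − 1.667) = 0.0003360; intercept = 0.005405 − 0.0003360×9.346 = 0.002265.
Vmax = 1/intercept = 442 μmol·min⁻¹; Km = slope × Vmax = 0.0003360 × 442 = 0.148 mM.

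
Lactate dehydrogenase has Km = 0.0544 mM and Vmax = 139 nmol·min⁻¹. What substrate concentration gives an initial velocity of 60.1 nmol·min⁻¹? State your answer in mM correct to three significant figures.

0.0414 mM

Rearranging v = Vmax[S]/(Km+[S]) gives [S] = Km·v/(Vmax − v).
[S] = 0.0544 × 60.1 / (139 − 60.1) = 3.269/78.90 = 0.0414 mM.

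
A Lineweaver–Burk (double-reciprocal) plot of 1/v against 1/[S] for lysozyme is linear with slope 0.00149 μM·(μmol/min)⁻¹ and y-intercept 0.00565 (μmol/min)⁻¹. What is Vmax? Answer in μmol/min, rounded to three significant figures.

The y-intercept of a Lineweaver–Burk plot equals 1/Vmax, so Vmax = 1/0.00565 = 177 μmol/min.

177 μmol/min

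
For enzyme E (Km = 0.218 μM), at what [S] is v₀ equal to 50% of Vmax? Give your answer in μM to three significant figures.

v/Vmax = [S]/(Km+[S]) = 0.5, so [S] = Km·0.5/(1 − 0.5) = 0.218 × 1.000.
[S] = 0.218 μM.

0.218 μM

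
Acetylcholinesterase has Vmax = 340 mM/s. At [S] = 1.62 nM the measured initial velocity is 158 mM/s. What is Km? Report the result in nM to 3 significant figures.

1.87 nM

From v = Vmax[S]/(Km+[S]), Km = [S](Vmax − v)/v.
Km = 1.62 × (340 − 158) / 158 = 294.8/158 = 1.87 nM.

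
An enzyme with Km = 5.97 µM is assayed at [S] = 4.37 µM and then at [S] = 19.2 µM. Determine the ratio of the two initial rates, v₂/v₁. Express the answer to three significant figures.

1.80

The fractional saturations are [S]/(Km+[S]) = 4.37/10.34 = 0.4226 and 19.2/25.17 = 0.7628.
v₂/v₁ is just their ratio: 0.7628/0.4226 = 1.80.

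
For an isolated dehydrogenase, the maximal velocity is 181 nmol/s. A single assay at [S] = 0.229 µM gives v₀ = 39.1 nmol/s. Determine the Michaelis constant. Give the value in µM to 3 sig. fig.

0.831 µM

From v = Vmax[S]/(Km+[S]), Km = [S](Vmax − v)/v.
Km = 0.229 × (181 − 39.1) / 39.1 = 32.50/39.1 = 0.831 µM.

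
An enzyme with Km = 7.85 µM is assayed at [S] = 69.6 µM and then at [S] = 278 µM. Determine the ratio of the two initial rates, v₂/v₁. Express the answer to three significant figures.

The fractional saturations are [S]/(Km+[S]) = 69.6/77.45 = 0.8986 and 278/285.8 = 0.9725.
v₂/v₁ is just their ratio: 0.9725/0.8986 = 1.08.

1.08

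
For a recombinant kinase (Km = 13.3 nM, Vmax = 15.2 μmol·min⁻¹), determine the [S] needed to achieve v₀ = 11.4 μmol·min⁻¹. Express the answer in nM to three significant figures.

39.9 nM

The required fractional saturation is v/Vmax = 11.4/15.2 = 0.7500.
Then [S]/(Km+[S]) = 0.7500 ⇒ [S] = 13.3 × 0.7500/(1 − 0.7500) = 39.9 nM.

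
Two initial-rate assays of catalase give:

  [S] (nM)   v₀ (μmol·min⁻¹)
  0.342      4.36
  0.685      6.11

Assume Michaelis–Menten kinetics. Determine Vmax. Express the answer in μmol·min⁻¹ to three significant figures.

10.2 μmol·min⁻¹

In reciprocal form, 1/v = (Km/Vmax)·(1/[S]) + 1/Vmax. The two points give (1/[S], 1/v) = (2.924, 0.2294) and (1.460, 0.1637).
Slope = (0.2294 − 0.1637)/(2.924 − 1.460) = 0.04487; intercept = 0.2294 − 0.04487×2.924 = 0.09817.
Vmax = 1/intercept = 10.2 μmol·min⁻¹; Km = slope × Vmax = 0.04487 × 10.2 = 0.457 nM.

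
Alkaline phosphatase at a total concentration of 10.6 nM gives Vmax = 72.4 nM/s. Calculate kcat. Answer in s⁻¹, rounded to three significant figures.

kcat = Vmax/[E]total = 72.4 nM/s / 10.6 nM = 6.83 s⁻¹.

6.83 s⁻¹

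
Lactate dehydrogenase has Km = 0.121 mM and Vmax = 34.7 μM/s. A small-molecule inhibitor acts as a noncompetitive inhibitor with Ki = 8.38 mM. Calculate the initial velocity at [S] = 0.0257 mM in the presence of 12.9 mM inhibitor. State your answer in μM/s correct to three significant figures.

With α = 1 + [I]/Ki = 1 + 12.9/8.38 = 2.539, the noncompetitive rate law is v = (Vmax/α)·[S] / (Km + [S]).
v = (34.7/2.539)×0.0257 / (0.121 + 0.0257) = 0.3512/0.1467 = 2.39 μM/s.

2.39 μM/s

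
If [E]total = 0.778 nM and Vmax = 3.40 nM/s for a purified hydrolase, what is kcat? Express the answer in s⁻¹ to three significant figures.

4.37 s⁻¹

kcat = Vmax/[E]total = 3.40 nM/s / 0.778 nM = 4.37 s⁻¹.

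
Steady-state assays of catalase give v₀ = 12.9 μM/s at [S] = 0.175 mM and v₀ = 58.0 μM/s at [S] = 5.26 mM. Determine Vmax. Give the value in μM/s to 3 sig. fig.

In reciprocal form, 1/v = (Km/Vmax)·(1/[S]) + 1/Vmax. The two points give (1/[S], 1/v) = (5.714, 0.07752) and (0.1901, 0.01724).
Slope = (0.07752 − 0.01724)/(5.714 − 0.1901) = 0.01091; intercept = 0.07752 − 0.01091×5.714 = 0.01517.
Vmax = 1/intercept = 65.9 μM/s; Km = slope × Vmax = 0.01091 × 65.9 = 0.719 mM.

65.9 μM/s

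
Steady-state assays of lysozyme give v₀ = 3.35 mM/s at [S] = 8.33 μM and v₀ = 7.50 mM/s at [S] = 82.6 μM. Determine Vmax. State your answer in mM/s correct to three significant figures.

In reciprocal form, 1/v = (Km/Vmax)·(1/[S]) + 1/Vmax. The two points give (1/[S], 1/v) = (0.1200, 0.2985) and (0.01211, 0.1333).
Slope = (0.2985 − 0.1333)/(0.1200 − 0.01211) = 1.530; intercept = 0.2985 − 1.530×0.1200 = 0.1148.
Vmax = 1/intercept = 8.71 mM/s; Km = slope × Vmax = 1.530 × 8.71 = 13.3 μM.

8.71 mM/s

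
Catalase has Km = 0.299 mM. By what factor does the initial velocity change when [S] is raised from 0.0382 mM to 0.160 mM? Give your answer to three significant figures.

The fractional saturations are [S]/(Km+[S]) = 0.0382/0.3372 = 0.1133 and 0.160/0.4590 = 0.3486.
v₂/v₁ is just their ratio: 0.3486/0.1133 = 3.08.

3.08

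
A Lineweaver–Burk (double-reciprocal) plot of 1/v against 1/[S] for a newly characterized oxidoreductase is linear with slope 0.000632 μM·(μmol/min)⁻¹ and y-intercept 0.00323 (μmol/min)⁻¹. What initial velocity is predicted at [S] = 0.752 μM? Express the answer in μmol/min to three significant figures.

246 μmol/min

The y-intercept is 1/Vmax, so Vmax = 1/0.00323 = 310 μmol/min.
The slope is Km/Vmax, so Km = 0.000632 × 310 = 0.196 μM.
Then v = 310 × 0.752/(0.196 + 0.752) = 246 μmol/min.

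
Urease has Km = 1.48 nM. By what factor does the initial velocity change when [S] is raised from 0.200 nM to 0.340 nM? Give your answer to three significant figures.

1.57

Since Vmax cancels, v₂/v₁ = [S]₂(Km+[S]₁) / [S]₁(Km+[S]₂).
= 0.340×(1.48+0.200) / (0.200×(1.48+0.340)) = 0.5712/0.3640 = 1.57.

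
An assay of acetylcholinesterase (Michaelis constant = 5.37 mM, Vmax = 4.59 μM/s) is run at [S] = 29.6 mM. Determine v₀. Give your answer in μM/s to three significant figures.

3.89 μM/s

v = Vmax·[S]/(Km + [S]) = 4.59 × 29.6 / (5.37 + 29.6)
  = 135.9 / 34.97 = 3.89 μM/s.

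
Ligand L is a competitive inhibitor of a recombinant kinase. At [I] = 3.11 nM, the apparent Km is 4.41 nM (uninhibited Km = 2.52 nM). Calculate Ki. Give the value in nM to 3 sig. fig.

4.15 nM

Competitive: Km,app = α·Km with α = 1 + [I]/Ki.
α = Km,app/Km = 4.41/2.52 = 1.750.
Since α = 1 + [I]/Ki, [I]/Ki = 1.750 − 1 = 0.7500 and Ki = 3.11/0.7500 = 4.15 nM.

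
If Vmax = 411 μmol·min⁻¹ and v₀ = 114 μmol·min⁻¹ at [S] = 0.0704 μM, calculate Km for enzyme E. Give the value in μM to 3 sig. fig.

From v = Vmax[S]/(Km+[S]), Km = [S](Vmax − v)/v.
Km = 0.0704 × (411 − 114) / 114 = 20.91/114 = 0.183 μM.

0.183 μM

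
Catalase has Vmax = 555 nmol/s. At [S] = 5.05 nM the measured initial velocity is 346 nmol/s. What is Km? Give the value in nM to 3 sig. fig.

v/Vmax = 346/555 = 0.6234 = [S]/(Km+[S]).
So Km + [S] = [S]/0.6234 = 8.100 nM, giving Km = 8.100 − 5.05 = 3.05 nM.

3.05 nM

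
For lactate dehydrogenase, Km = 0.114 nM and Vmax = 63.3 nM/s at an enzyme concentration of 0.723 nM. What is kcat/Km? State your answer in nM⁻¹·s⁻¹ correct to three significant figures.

kcat = Vmax/[E]total = 63.3/0.723 = 87.6 s⁻¹.
kcat/Km = 87.6/0.114 = 768 nM⁻¹·s⁻¹.

768 nM⁻¹·s⁻¹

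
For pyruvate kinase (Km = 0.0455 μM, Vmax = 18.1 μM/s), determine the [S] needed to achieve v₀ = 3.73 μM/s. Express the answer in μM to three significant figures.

The required fractional saturation is v/Vmax = 3.73/18.1 = 0.2061.
Then [S]/(Km+[S]) = 0.2061 ⇒ [S] = 0.0455 × 0.2061/(1 − 0.2061) = 0.0118 μM.

0.0118 μM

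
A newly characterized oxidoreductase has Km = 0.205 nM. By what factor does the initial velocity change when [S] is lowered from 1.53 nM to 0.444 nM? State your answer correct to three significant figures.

0.776

The fractional saturations are [S]/(Km+[S]) = 1.53/1.735 = 0.8818 and 0.444/0.6490 = 0.6841.
v₂/v₁ is just their ratio: 0.6841/0.8818 = 0.776.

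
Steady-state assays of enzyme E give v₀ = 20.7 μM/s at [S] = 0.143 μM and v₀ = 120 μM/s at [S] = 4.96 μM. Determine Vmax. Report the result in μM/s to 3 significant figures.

From v = Vmax[S]/(Km+[S]), each point gives Vmax = v(Km+[S])/[S].
Equating: 20.7(Km+0.143)/0.143 = 120(Km+4.96)/4.96.
144.8·Km + 20.7 = 24.19·Km + 120, so (144.8 − 24.19)·Km = 120 − 20.7.
Km = 99.30/120.6 = 0.824 μM; then Vmax = 20.7(0.824+0.143)/0.143 = 140 μM/s.

140 μM/s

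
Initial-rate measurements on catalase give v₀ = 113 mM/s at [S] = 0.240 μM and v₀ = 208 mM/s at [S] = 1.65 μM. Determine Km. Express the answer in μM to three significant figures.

In reciprocal form, 1/v = (Km/Vmax)·(1/[S]) + 1/Vmax. The two points give (1/[S], 1/v) = (4.167, 0.008850) and (0.6061, 0.004808).
Slope = (0.008850 − 0.004808)/(4.167 − 0.6061) = 0.001135; intercept = 0.008850 − 0.001135×4.167 = 0.004120.
Vmax = 1/intercept = 243 mM/s; Km = slope × Vmax = 0.001135 × 243 = 0.276 μM.

0.276 μM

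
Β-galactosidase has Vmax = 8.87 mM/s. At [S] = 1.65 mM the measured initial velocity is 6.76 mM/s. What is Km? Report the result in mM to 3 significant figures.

From v = Vmax[S]/(Km+[S]), Km = [S](Vmax − v)/v.
Km = 1.65 × (8.87 − 6.76) / 6.76 = 3.481/6.76 = 0.515 mM.

0.515 mM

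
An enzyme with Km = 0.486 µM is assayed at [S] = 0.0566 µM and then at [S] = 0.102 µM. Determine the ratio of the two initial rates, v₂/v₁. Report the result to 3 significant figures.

The fractional saturations are [S]/(Km+[S]) = 0.0566/0.5426 = 0.1043 and 0.102/0.5880 = 0.1735.
v₂/v₁ is just their ratio: 0.1735/0.1043 = 1.66.

1.66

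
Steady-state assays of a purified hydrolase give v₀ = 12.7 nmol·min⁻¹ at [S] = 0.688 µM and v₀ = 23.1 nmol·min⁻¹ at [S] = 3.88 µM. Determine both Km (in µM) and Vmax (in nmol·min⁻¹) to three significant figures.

From v = Vmax[S]/(Km+[S]), each point gives Vmax = v(Km+[S])/[S].
Equating: 12.7(Km+0.688)/0.688 = 23.1(Km+3.88)/3.88.
18.46·Km + 12.7 = 5.954·Km + 23.1, so (18.46 − 5.954)·Km = 23.1 − 12.7.
Km = 10.40/12.51 = 0.832 µM; then Vmax = 12.7(0.832+0.688)/0.688 = 28.1 nmol·min⁻¹.

Km = 0.832 µM; Vmax = 28.1 nmol·min⁻¹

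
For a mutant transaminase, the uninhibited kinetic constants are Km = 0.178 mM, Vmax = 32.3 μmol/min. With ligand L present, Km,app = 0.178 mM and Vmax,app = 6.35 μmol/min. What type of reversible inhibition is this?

Vmax decreases (32.3 → 6.35 μmol/min) while Km is unchanged — pure noncompetitive inhibition.

noncompetitive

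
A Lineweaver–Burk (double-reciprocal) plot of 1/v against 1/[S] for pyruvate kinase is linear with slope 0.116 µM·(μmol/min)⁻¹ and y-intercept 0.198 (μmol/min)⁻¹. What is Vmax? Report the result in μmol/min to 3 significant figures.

5.05 μmol/min

The y-intercept of a Lineweaver–Burk plot equals 1/Vmax, so Vmax = 1/0.198 = 5.05 μmol/min.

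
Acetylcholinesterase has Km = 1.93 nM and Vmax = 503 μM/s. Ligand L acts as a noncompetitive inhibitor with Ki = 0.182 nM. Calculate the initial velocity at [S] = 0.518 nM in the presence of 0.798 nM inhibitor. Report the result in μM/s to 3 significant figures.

19.8 μM/s

With α = 1 + [I]/Ki = 1 + 0.798/0.182 = 5.385, the noncompetitive rate law is v = (Vmax/α)·[S] / (Km + [S]).
v = (503/5.385)×0.518 / (1.93 + 0.518) = 48.39/2.448 = 19.8 μM/s.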